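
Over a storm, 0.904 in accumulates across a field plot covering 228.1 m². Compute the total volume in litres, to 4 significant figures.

Depth: 0.904 in × 25.4 = 22.9616 mm.
1 mm over 1 m² is 1 L, so volume = 22.9616 × 228.1 = 5237.541 L ≈ 5238 L.

5238 litres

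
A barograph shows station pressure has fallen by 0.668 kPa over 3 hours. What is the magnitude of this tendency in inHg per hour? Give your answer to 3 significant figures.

0.0658 inHg per hour

0.668 kPa / 3 h × 0.2953 inHg/kPa = 0.0658 inHg/h.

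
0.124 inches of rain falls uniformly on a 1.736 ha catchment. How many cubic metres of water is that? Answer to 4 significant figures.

Depth: 0.124 in × 25.4 = 3.1496 mm.
Area: 1.736 ha = 17360 m².
1 mm over 1 m² is 1 L, so volume = 3.1496 × 17360 = 54677.056 L = 54.68 m³.

54.68 cubic metres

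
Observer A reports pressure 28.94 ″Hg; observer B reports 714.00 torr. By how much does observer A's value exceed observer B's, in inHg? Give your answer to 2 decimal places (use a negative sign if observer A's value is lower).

observer B: 714.00 mmHg = 28.1102 inHg.
Difference: 28.9400 − 28.1102 = 0.83 inHg.

0.83 inHg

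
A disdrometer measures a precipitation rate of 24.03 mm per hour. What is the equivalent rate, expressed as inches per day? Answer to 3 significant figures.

24.03 mm/hour × 0.0393701 in/mm × 24 hour/day = 22.7 in/day.

22.7 in/day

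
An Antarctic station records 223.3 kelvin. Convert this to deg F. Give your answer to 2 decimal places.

-57.73 °F

First to °C: -49.85 °C.
Then to °F: -57.73 °F.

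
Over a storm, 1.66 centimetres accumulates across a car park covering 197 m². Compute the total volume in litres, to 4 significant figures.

Depth: 1.66 cm × 10 = 16.6 mm.
1 mm over 1 m² is 1 L, so volume = 16.6 × 197 = 3270.2 L ≈ 3270 L.

3270 litres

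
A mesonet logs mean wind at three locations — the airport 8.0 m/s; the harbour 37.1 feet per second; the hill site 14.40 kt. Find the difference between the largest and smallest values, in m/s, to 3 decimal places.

3.900 m/s

the harbour: 37.1 ft/s = 11.30808 m/s.
the hill site: 14.40 kt = 7.40800 m/s.
Spread: 11.30808 − 7.40800 = 3.900 m/s.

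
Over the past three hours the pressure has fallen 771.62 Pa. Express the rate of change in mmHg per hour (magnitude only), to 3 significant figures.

771.62 Pa / 3 h × 0.00750062 mmHg/Pa = 1.93 mmHg/h.

1.93 mmHg per hour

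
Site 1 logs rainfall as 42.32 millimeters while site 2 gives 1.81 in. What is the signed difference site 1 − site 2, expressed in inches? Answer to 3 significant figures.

site 1: 42.32 mm = 1.66614 in.
Difference: 1.66614 − 1.81000 = -0.144 in.

-0.144 in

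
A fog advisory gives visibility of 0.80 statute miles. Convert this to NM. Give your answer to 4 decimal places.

0.6952 nmi

1 SM = 0.868976 nmi, so 0.80 × 0.868976 = 0.6952 nmi.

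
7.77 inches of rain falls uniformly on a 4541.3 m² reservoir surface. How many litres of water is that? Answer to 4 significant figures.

Depth: 7.77 in × 25.4 = 197.358 mm.
1 mm over 1 m² is 1 L, so volume = 197.358 × 4541.3 = 896261.89 L ≈ 896300 L.

896300 litres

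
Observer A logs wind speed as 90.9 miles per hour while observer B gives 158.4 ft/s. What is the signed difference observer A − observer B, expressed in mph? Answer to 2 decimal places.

observer B: 158.4 ft/s = 108.0000 mph.
Difference: 90.9000 − 108.0000 = -17.10 mph.

-17.10 mph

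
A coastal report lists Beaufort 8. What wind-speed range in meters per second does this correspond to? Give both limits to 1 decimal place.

Beaufort 8 (gale) spans 17.2–20.7 m/s.

17.2 to 20.7 m/s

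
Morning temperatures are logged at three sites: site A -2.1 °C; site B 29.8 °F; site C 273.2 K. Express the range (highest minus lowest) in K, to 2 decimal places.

2.15 K

site B: 29.8 °F = -1.222 °C.
site C: 273.2 K = 0.050 °C.
Spread: 0.050 − (-2.100) = 2.150 °C.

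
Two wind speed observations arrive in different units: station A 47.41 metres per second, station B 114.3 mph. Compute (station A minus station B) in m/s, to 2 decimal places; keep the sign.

-3.69 m/s

station B: 114.3 mph = 51.0967 m/s.
Difference: 47.4100 − 51.0967 = -3.69 m/s.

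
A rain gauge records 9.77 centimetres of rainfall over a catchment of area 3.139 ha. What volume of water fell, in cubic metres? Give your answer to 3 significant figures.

Depth: 9.77 cm × 10 = 97.7 mm.
Area: 3.139 ha = 31390 m².
1 mm over 1 m² is 1 L, so volume = 97.7 × 31390 = 3066803 L = 3070 m³.

3070 cubic metres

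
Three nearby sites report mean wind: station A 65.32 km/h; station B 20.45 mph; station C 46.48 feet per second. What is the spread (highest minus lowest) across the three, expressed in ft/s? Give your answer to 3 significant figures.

station A: 65.32 km/h = 59.529 ft/s.
station B: 20.45 mph = 29.993 ft/s.
Spread: 59.529 − 29.993 = 29.5 ft/s.

29.5 ft/s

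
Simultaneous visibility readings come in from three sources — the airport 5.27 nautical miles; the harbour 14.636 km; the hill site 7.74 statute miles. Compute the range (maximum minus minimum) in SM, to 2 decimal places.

the airport: 5.27 nmi = 6.0646 SM.
the harbour: 14.636 km = 9.0944 SM.
Spread: 9.0944 − 6.0646 = 3.03 SM.

3.03 SM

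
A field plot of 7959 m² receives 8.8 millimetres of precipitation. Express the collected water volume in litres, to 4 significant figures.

1 mm over 1 m² is 1 L, so volume = 8.8 × 7959 = 70039.2 L ≈ 70040 L.

70040 litres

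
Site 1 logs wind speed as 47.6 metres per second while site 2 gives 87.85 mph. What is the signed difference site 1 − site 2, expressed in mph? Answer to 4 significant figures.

18.63 mph

site 1: 47.6 m/s = 106.4782 mph.
Difference: 106.4782 − 87.8500 = 18.63 mph.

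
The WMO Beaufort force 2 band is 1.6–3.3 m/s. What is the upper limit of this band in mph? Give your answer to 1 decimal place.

1.6–3.3 m/s × 2.237 = 3.6–7.4 mph.

7.4 mph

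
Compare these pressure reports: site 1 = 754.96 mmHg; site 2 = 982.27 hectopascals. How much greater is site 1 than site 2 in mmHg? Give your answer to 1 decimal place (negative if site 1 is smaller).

site 2: 982.27 hPa = 736.763 mmHg.
Difference: 754.960 − 736.763 = 18.2 mmHg.

18.2 mmHg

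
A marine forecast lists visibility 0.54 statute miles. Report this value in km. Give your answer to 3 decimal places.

0.869 km

1 SM = 1.60934 km, so 0.54 × 1.60934 = 0.869 km.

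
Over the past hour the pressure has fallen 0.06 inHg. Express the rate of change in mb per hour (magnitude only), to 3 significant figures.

2.03 mb per hour

0.06 inHg / 1 h × 33.8639 mb/inHg = 2.03 mb/h.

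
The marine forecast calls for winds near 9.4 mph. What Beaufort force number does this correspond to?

Beaufort force 3

9.4 mph = 4.2 m/s, which is Beaufort 3 (gentle breeze, 3.4–5.4 m/s).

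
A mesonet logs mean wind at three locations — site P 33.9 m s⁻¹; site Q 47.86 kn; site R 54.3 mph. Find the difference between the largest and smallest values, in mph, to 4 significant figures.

21.53 mph

site P: 33.9 m/s = 75.8321 mph.
site Q: 47.86 kt = 55.0763 mph.
Spread: 75.8321 − 54.3000 = 21.53 mph.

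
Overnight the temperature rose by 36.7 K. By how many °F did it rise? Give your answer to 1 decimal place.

Converting a difference, only the 9/5 scale factor applies: Δ°F = 36.7 × 1.8 = 66.1 °F.

66.1 °F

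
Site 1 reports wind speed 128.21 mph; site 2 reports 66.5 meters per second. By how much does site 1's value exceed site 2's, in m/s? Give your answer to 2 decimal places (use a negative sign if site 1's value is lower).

-9.19 m/s

site 1: 128.21 mph = 57.314998 m/s.
Difference: 57.314998 − 66.500000 = -9.19 m/s.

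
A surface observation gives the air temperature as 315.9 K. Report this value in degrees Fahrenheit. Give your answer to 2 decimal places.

First to °C: 42.75 °C.
Then to °F: 108.95 °F.

108.95 °F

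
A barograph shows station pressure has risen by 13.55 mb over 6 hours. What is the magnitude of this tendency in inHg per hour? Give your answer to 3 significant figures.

0.0667 inHg per hour

13.55 mb / 6 h × 0.02953 inHg/mb = 0.0667 inHg/h.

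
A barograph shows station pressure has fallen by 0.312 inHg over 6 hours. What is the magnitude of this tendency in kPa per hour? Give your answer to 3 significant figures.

0.176 kPa per hour

0.312 inHg / 6 h × 3.38639 kPa/inHg = 0.176 kPa/h.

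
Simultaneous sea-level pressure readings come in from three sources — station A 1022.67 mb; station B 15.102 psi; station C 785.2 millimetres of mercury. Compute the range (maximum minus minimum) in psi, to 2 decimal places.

station A: 1022.67 mb = 14.8326 psi.
station C: 785.2 mmHg = 15.1832 psi.
Spread: 15.1832 − 14.8326 = 0.35 psi.

0.35 psi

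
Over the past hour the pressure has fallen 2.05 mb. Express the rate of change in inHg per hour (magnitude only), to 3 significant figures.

0.0605 inHg per hour

2.05 mb / 1 h × 0.02953 inHg/mb = 0.0605 inHg/h.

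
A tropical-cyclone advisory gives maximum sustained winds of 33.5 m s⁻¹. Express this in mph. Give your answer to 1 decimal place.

74.9 mph

1 m/s = 2.23694 mph, so 33.5 × 2.23694 = 74.9 mph.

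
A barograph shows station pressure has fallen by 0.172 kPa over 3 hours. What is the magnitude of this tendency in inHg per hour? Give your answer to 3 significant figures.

0.172 kPa / 3 h × 0.2953 inHg/kPa = 0.0169 inHg/h.

0.0169 inHg per hour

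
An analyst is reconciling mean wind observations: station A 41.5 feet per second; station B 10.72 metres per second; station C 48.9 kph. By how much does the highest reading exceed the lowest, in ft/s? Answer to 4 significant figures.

station B: 10.72 m/s = 35.17060 ft/s.
station C: 48.9 km/h = 44.56474 ft/s.
Spread: 44.56474 − 35.17060 = 9.394 ft/s.

9.394 ft/s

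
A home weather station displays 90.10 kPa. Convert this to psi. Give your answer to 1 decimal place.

13.1 psi

1 kPa = 0.145038 psi, so 90.10 × 0.145038 = 13.1 psi.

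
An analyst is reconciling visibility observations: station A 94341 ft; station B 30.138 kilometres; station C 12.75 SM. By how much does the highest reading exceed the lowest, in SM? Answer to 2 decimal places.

5.98 SM

station A: 94341 ft = 17.8676 SM.
station B: 30.138 km = 18.7269 SM.
Spread: 18.7269 − 12.7500 = 5.98 SM.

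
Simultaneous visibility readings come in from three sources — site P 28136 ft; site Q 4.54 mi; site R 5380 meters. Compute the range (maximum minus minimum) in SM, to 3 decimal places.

site P: 28136 ft = 5.32879 SM.
site R: 5380 m = 3.34298 SM.
Spread: 5.32879 − 3.34298 = 1.986 SM.

1.986 SM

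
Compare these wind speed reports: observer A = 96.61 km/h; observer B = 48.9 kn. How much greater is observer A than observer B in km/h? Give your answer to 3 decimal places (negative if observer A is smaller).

observer B: 48.9 kt = 90.56280 km/h.
Difference: 96.61000 − 90.56280 = 6.047 km/h.

6.047 km/h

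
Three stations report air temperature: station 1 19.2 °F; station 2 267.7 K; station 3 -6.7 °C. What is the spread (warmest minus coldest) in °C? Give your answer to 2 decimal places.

1.66 °C

station 1: 19.2 °F = -7.111 °C.
station 2: 267.7 K = -5.450 °C.
Spread: (-5.450) − (-7.111) = 1.661 °C.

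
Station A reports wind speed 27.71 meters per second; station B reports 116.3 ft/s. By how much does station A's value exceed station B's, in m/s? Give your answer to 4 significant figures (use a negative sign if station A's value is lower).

station B: 116.3 ft/s = 35.44824 m/s.
Difference: 27.71000 − 35.44824 = -7.738 m/s.

-7.738 m/s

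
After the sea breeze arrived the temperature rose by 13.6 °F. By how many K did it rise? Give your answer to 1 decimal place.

7.6 K

Converting a difference, only the 9/5 scale factor applies: ΔK = 13.6 × 0.5556 = 7.6 K.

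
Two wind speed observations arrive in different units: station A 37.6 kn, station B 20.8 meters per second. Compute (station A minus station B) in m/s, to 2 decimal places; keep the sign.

station A: 37.6 kt = 19.3431 m/s.
Difference: 19.3431 − 20.8000 = -1.46 m/s.

-1.46 m/s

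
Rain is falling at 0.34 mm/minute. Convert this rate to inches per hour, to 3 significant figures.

0.34 mm/minute × 0.0393701 in/mm × 60 minute/hour = 0.803 in/hour.

0.803 in/hour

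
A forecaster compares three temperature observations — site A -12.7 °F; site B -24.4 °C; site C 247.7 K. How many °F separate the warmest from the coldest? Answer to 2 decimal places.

1.89 °F

site A: -12.7 °F = -24.833 °C.
site C: 247.7 K = -25.450 °C.
Spread: (-24.400) − (-25.450) = 1.050 °C = 1.89 °F.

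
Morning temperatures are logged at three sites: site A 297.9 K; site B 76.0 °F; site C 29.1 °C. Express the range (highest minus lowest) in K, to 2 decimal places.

4.66 K

site A: 297.9 K = 24.750 °C.
site B: 76.0 °F = 24.444 °C.
Spread: 29.100 − 24.444 = 4.656 °C.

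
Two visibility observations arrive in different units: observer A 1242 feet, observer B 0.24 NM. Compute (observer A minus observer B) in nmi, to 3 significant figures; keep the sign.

-0.0356 nmi

observer A: 1242 ft = 0.204407 nmi.
Difference: 0.204407 − 0.240000 = -0.0356 nmi.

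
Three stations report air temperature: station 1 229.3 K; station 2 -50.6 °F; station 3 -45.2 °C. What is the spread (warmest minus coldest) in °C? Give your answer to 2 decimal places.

station 1: 229.3 K = -43.850 °C.
station 2: -50.6 °F = -45.889 °C.
Spread: (-43.850) − (-45.889) = 2.039 °C.

2.04 °C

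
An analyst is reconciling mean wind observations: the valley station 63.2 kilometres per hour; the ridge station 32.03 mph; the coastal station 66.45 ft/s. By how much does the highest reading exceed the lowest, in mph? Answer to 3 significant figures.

the valley station: 63.2 km/h = 39.271 mph.
the coastal station: 66.45 ft/s = 45.307 mph.
Spread: 45.307 − 32.030 = 13.3 mph.

13.3 mph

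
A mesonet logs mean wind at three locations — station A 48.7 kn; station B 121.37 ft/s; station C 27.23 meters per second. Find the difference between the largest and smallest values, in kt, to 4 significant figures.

23.21 kt

station B: 121.37 ft/s = 71.9098 kt.
station C: 27.23 m/s = 52.9309 kt.
Spread: 71.9098 − 48.7000 = 23.21 kt.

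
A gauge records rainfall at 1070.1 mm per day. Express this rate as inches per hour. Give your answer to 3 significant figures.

1070.1 mm/day × 0.0393701 in/mm × 0.0416667 day/hour = 1.76 in/hour.

1.76 in/hour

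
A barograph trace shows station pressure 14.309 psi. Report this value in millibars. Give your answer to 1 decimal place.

986.6 mb

1 psi = 68.9476 mb, so 14.309 × 68.9476 = 986.6 mb.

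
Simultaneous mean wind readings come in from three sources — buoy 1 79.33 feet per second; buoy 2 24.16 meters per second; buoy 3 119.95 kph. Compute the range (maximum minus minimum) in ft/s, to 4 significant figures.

buoy 2: 24.16 m/s = 79.2651 ft/s.
buoy 3: 119.95 km/h = 109.3158 ft/s.
Spread: 109.3158 − 79.2651 = 30.05 ft/s.

30.05 ft/s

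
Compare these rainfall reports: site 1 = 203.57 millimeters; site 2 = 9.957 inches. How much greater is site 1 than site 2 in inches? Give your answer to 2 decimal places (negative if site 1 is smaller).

-1.94 in

site 1: 203.57 mm = 8.0146 in.
Difference: 8.0146 − 9.9570 = -1.94 in.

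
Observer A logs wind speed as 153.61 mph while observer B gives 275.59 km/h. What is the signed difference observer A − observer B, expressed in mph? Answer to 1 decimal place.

observer B: 275.59 km/h = 171.244 mph.
Difference: 153.610 − 171.244 = -17.6 mph.

-17.6 mph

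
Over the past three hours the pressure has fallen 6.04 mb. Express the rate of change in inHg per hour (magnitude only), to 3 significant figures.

6.04 mb / 3 h × 0.02953 inHg/mb = 0.0595 inHg/h.

0.0595 inHg per hour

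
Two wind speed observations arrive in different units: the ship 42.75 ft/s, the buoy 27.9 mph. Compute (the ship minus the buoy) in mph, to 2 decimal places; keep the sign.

1.25 mph

the ship: 42.75 ft/s = 29.1477 mph.
Difference: 29.1477 − 27.9000 = 1.25 mph.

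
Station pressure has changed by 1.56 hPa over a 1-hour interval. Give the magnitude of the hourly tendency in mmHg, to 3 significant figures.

1.17 mmHg per hour

1.56 hPa / 1 h × 0.750062 mmHg/hPa = 1.17 mmHg/h.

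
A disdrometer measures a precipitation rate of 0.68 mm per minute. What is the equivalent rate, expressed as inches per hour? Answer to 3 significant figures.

0.68 mm/minute × 0.0393701 in/mm × 60 minute/hour = 1.61 in/hour.

1.61 in/hour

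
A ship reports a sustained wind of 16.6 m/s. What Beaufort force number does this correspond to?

16.6 m/s lies in the Beaufort 7 band (near gale, 13.9–17.1 m/s).

Beaufort force 7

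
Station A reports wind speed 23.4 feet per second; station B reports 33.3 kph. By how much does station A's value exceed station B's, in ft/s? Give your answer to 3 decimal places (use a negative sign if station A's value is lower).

station B: 33.3 km/h = 30.34777 ft/s.
Difference: 23.40000 − 30.34777 = -6.948 ft/s.

-6.948 ft/s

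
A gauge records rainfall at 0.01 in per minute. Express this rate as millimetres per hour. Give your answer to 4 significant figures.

15.24 mm/hour

0.01 in/minute × 25.4 mm/in × 60 minute/hour = 15.24 mm/hour.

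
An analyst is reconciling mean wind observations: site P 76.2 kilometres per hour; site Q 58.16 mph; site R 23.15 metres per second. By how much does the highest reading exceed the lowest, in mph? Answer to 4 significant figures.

10.81 mph

site P: 76.2 km/h = 47.3485 mph.
site R: 23.15 m/s = 51.7851 mph.
Spread: 58.1600 − 47.3485 = 10.81 mph.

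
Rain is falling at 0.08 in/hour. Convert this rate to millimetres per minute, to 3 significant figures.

0.08 in/hour × 25.4 mm/in × 0.0166667 hour/minute = 0.0339 mm/minute.

0.0339 mm/minute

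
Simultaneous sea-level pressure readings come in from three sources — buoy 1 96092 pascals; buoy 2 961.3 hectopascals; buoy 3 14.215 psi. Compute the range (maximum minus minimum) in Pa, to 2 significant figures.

buoy 2: 961.3 hPa = 96130.00 Pa.
buoy 3: 14.215 psi = 98008.97 Pa.
Spread: 98008.97 − 96092.00 = 1900 Pa.

1900 Pa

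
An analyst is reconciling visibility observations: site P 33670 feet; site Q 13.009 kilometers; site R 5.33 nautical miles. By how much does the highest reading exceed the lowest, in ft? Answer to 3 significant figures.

site Q: 13.009 km = 42680.45 ft.
site R: 5.33 nmi = 32385.70 ft.
Spread: 42680.45 − 32385.70 = 10300 ft.

10300 ft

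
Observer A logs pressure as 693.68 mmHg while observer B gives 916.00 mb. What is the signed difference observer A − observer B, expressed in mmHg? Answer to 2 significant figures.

observer B: 916.00 mb = 687.056 mmHg.
Difference: 693.680 − 687.056 = 6.6 mmHg.

6.6 mmHg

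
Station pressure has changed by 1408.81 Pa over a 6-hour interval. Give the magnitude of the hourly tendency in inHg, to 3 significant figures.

1408.81 Pa / 6 h × 0.0002953 inHg/Pa = 0.0693 inHg/h.

0.0693 inHg per hour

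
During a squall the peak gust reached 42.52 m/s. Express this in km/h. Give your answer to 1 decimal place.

1 m/s = 3.6 km/h, so 42.52 × 3.6 = 153.1 km/h.

153.1 km/h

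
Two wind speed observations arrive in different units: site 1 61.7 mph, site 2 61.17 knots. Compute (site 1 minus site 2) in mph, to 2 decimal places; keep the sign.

-8.69 mph

site 2: 61.17 kt = 70.3932 mph.
Difference: 61.7000 − 70.3932 = -8.69 mph.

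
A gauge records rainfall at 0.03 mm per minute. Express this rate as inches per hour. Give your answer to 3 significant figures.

0.0709 in/hour

0.03 mm/minute × 0.0393701 in/mm × 60 minute/hour = 0.0709 in/hour.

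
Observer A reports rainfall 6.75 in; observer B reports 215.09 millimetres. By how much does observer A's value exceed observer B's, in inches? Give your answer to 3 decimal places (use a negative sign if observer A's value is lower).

-1.718 in

observer B: 215.09 mm = 8.46811 in.
Difference: 6.75000 − 8.46811 = -1.718 in.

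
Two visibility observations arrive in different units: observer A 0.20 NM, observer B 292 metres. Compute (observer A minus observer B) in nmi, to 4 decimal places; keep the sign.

observer B: 292 m = 0.157667 nmi.
Difference: 0.200000 − 0.157667 = 0.0423 nmi.

0.0423 nmi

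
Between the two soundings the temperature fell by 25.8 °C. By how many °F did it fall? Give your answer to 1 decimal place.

For a temperature change the 32° offset cancels: Δ°F = 25.8 × 1.8 = 46.4 °F.

46.4 °F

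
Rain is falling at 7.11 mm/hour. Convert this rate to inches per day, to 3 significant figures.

6.72 in/day

7.11 mm/hour × 0.0393701 in/mm × 24 hour/day = 6.72 in/day.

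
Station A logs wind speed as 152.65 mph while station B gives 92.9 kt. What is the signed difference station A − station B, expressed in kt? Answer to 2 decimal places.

station A: 152.65 mph = 132.6492 kt.
Difference: 132.6492 − 92.9000 = 39.75 kt.

39.75 kt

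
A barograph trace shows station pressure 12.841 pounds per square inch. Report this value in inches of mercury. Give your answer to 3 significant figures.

1 psi = 2.03602 inHg, so 12.841 × 2.03602 = 26.1 inHg.

26.1 inHg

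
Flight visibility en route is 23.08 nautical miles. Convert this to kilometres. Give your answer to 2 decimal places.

42.74 km

1 nmi = 1.852 km, so 23.08 × 1.852 = 42.74 km.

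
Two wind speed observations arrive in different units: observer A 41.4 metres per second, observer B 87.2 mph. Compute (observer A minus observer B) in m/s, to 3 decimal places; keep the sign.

observer B: 87.2 mph = 38.98189 m/s.
Difference: 41.40000 − 38.98189 = 2.418 m/s.

2.418 m/s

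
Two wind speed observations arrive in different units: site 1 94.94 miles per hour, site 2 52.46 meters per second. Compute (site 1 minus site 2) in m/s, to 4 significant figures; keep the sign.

-10.02 m/s

site 1: 94.94 mph = 42.4420 m/s.
Difference: 42.4420 − 52.4600 = -10.02 m/s.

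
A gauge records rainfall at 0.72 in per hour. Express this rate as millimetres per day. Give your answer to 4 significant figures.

438.9 mm/day

0.72 in/hour × 25.4 mm/in × 24 hour/day = 438.9 mm/day.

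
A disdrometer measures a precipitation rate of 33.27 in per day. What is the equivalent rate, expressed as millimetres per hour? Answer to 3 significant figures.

35.2 mm/hour

33.27 in/day × 25.4 mm/in × 0.0416667 day/hour = 35.2 mm/hour.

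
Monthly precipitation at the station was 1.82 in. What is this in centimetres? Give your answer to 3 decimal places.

4.623 cm

1 in = 2.54 cm, so 1.82 × 2.54 = 4.623 cm.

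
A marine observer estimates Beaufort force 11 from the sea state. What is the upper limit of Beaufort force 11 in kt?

63 kt

Beaufort 11 (violent storm) spans 56–63 knots.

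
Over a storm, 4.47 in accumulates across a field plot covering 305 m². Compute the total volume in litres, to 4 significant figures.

Depth: 4.47 in × 25.4 = 113.538 mm.
1 mm over 1 m² is 1 L, so volume = 113.538 × 305 = 34629.09 L ≈ 34630 L.

34630 litres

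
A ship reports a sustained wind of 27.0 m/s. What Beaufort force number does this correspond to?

27.0 m/s lies in the Beaufort 10 band (storm, 24.5–28.4 m/s).

Beaufort force 10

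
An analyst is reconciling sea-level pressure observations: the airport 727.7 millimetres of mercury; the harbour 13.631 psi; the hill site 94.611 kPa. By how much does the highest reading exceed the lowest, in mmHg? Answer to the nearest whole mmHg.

the harbour: 13.631 psi = 704.93 mmHg.
the hill site: 94.611 kPa = 709.64 mmHg.
Spread: 727.70 − 704.93 = 23 mmHg.

23 mmHg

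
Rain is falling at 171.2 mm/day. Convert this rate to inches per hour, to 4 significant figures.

0.2808 in/hour

171.2 mm/day × 0.0393701 in/mm × 0.0416667 day/hour = 0.2808 in/hour.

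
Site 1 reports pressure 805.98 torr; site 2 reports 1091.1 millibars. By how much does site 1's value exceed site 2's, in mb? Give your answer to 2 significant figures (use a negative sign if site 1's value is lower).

site 1: 805.98 mmHg = 1074.55 mb.
Difference: 1074.55 − 1091.10 = -17 mb.

-17 mb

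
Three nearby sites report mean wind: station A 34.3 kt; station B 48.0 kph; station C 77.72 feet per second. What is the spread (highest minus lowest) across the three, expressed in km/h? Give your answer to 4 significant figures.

station A: 34.3 kt = 63.5236 km/h.
station C: 77.72 ft/s = 85.2806 km/h.
Spread: 85.2806 − 48.0000 = 37.28 km/h.

37.28 km/h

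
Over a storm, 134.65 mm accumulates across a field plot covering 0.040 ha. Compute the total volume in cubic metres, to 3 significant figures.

Area: 0.040 ha = 400 m².
1 mm over 1 m² is 1 L, so volume = 134.65 × 400 = 53860 L = 53.9 m³.

53.9 cubic metres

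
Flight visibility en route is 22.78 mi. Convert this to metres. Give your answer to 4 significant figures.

1 SM = 1609.34 m, so 22.78 × 1609.34 = 36660 m.

36660 m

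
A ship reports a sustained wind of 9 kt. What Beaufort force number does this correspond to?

9 kt lies in the Beaufort 3 band (gentle breeze, 7–10 kt).

Beaufort force 3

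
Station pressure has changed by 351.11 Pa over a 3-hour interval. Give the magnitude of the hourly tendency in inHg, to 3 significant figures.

0.0346 inHg per hour

351.11 Pa / 3 h × 0.0002953 inHg/Pa = 0.0346 inHg/h.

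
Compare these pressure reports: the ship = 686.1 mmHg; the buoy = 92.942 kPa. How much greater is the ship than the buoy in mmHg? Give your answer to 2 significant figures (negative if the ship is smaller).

-11 mmHg

the buoy: 92.942 kPa = 697.12 mmHg.
Difference: 686.10 − 697.12 = -11 mmHg.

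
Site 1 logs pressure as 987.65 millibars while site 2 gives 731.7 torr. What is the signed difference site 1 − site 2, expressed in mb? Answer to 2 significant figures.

12 mb

site 2: 731.7 mmHg = 975.52 mb.
Difference: 987.65 − 975.52 = 12 mb.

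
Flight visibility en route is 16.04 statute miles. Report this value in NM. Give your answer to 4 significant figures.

13.94 nmi

1 SM = 0.868976 nmi, so 16.04 × 0.868976 = 13.94 nmi.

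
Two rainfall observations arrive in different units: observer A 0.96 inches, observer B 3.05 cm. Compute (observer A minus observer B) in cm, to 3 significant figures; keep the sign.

-0.612 cm

observer A: 0.96 in = 2.43840 cm.
Difference: 2.43840 − 3.05000 = -0.612 cm.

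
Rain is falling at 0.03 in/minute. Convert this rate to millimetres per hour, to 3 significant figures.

45.7 mm/hour

0.03 in/minute × 25.4 mm/in × 60 minute/hour = 45.7 mm/hour.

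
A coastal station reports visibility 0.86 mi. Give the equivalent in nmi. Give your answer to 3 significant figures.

1 SM = 0.868976 nmi, so 0.86 × 0.868976 = 0.747 nmi.

0.747 nmi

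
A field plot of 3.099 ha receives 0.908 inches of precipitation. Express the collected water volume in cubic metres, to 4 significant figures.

Depth: 0.908 in × 25.4 = 23.0632 mm.
Area: 3.099 ha = 30990 m².
1 mm over 1 m² is 1 L, so volume = 23.0632 × 30990 = 714728.57 L = 714.7 m³.

714.7 cubic metres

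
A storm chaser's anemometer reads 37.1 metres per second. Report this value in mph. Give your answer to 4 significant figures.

1 m/s = 2.23694 mph, so 37.1 × 2.23694 = 82.99 mph.

82.99 mph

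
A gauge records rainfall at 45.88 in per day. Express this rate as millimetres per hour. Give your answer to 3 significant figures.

48.6 mm/hour

45.88 in/day × 25.4 mm/in × 0.0416667 day/hour = 48.6 mm/hour.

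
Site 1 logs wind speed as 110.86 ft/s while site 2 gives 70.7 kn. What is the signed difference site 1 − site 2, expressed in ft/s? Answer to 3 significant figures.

-8.47 ft/s

site 2: 70.7 kt = 119.3282 ft/s.
Difference: 110.8600 − 119.3282 = -8.47 ft/s.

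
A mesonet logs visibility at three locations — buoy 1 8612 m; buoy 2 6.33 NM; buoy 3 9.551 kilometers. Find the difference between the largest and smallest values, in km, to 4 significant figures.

3.111 km

buoy 1: 8612 m = 8.61200 km.
buoy 2: 6.33 nmi = 11.72316 km.
Spread: 11.72316 − 8.61200 = 3.111 km.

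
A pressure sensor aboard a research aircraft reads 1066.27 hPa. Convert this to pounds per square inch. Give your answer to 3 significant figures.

1 hPa = 0.0145038 psi, so 1066.27 × 0.0145038 = 15.5 psi.

15.5 psi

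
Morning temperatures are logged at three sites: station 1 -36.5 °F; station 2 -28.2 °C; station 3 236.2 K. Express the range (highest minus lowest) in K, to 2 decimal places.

station 1: -36.5 °F = -38.056 °C.
station 3: 236.2 K = -36.950 °C.
Spread: (-28.200) − (-38.056) = 9.856 °C.

9.86 K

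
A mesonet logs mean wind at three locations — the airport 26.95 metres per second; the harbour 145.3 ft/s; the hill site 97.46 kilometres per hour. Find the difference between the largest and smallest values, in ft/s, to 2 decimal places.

56.88 ft/s

the airport: 26.95 m/s = 88.4186 ft/s.
the hill site: 97.46 km/h = 88.8196 ft/s.
Spread: 145.3000 − 88.4186 = 56.88 ft/s.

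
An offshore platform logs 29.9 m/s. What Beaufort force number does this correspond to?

29.9 m/s lies in the Beaufort 11 band (violent storm, 28.5–32.6 m/s).

Beaufort force 11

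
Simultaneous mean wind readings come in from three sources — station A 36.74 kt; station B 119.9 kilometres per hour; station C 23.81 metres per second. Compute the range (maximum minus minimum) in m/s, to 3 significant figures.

14.4 m/s

station A: 36.74 kt = 18.901 m/s.
station B: 119.9 km/h = 33.306 m/s.
Spread: 33.306 − 18.901 = 14.4 m/s.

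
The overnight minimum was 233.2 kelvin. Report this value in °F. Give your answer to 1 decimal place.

-39.9 °F

First to °C: -39.95 °C.
Then to °F: -39.9 °F.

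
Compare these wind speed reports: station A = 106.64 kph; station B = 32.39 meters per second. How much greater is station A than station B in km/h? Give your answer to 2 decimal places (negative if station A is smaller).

station B: 32.39 m/s = 116.6040 km/h.
Difference: 106.6400 − 116.6040 = -9.96 km/h.

-9.96 km/h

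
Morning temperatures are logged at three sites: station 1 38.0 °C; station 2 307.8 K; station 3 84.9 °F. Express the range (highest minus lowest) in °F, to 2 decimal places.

station 2: 307.8 K = 34.650 °C.
station 3: 84.9 °F = 29.389 °C.
Spread: 38.000 − 29.389 = 8.611 °C = 15.50 °F.

15.50 °F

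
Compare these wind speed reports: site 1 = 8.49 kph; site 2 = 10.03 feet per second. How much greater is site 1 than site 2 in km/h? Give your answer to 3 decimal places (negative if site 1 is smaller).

site 2: 10.03 ft/s = 11.00572 km/h.
Difference: 8.49000 − 11.00572 = -2.516 km/h.

-2.516 km/h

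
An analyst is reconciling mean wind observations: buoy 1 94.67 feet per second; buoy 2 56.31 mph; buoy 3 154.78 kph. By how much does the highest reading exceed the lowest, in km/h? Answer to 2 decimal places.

64.16 km/h

buoy 1: 94.67 ft/s = 103.8795 km/h.
buoy 2: 56.31 mph = 90.6222 km/h.
Spread: 154.7800 − 90.6222 = 64.16 km/h.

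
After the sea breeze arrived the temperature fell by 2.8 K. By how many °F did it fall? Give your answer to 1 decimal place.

5.0 °F

Converting a difference, only the 9/5 scale factor applies: Δ°F = 2.8 × 1.8 = 5.0 °F.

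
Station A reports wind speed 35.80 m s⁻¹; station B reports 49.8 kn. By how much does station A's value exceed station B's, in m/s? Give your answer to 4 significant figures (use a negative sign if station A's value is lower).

10.18 m/s

station B: 49.8 kt = 25.6193 m/s.
Difference: 35.8000 − 25.6193 = 10.18 m/s.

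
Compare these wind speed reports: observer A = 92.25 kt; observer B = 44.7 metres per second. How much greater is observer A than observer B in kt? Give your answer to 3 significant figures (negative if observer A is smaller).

5.36 kt

observer B: 44.7 m/s = 86.8898 kt.
Difference: 92.2500 − 86.8898 = 5.36 kt.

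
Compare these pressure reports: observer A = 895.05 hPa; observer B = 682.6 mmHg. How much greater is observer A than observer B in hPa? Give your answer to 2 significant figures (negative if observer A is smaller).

observer B: 682.6 mmHg = 910.06 hPa.
Difference: 895.05 − 910.06 = -15 hPa.

-15 hPa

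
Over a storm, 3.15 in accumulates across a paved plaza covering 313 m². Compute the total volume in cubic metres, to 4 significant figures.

Depth: 3.15 in × 25.4 = 80.01 mm.
1 mm over 1 m² is 1 L, so volume = 80.01 × 313 = 25043.13 L = 25.04 m³.

25.04 cubic metres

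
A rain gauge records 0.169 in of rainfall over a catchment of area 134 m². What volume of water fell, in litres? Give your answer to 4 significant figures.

575.2 litres

Depth: 0.169 in × 25.4 = 4.2926 mm.
1 mm over 1 m² is 1 L, so volume = 4.2926 × 134 = 575.2084 L ≈ 575.2 L.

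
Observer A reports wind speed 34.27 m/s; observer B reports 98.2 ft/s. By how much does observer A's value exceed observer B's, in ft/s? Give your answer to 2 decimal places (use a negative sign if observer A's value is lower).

observer A: 34.27 m/s = 112.4344 ft/s.
Difference: 112.4344 − 98.2000 = 14.23 ft/s.

14.23 ft/s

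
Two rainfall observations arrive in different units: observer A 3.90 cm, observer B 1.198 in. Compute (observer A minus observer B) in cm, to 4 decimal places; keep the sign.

0.8571 cm

observer B: 1.198 in = 3.042920 cm.
Difference: 3.900000 − 3.042920 = 0.8571 cm.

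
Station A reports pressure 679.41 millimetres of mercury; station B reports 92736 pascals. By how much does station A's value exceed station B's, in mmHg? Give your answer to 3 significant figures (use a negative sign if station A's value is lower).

-16.2 mmHg

station B: 92736 Pa = 695.577 mmHg.
Difference: 679.410 − 695.577 = -16.2 mmHg.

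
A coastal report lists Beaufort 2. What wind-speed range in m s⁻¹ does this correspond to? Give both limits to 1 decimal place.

1.6 to 3.3 m/s

Beaufort 2 (light breeze) spans 1.6–3.3 m/s.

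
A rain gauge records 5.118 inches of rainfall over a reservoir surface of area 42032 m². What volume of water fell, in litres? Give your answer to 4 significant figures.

5464000 litres

Depth: 5.118 in × 25.4 = 129.9972 mm.
1 mm over 1 m² is 1 L, so volume = 129.9972 × 42032 = 5464042.3 L ≈ 5464000 L.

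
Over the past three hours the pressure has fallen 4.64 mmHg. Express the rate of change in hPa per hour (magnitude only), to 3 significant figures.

2.06 hPa per hour

4.64 mmHg / 3 h × 1.33322 hPa/mmHg = 2.06 hPa/h.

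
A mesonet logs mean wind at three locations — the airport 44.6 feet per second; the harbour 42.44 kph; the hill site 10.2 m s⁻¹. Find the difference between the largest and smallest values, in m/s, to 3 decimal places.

the airport: 44.6 ft/s = 13.59408 m/s.
the harbour: 42.44 km/h = 11.78889 m/s.
Spread: 13.59408 − 10.20000 = 3.394 m/s.

3.394 m/s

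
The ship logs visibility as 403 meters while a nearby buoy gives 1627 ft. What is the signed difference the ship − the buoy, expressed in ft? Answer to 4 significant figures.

-304.8 ft

the ship: 403 m = 1322.178 ft.
Difference: 1322.178 − 1627.000 = -304.8 ft.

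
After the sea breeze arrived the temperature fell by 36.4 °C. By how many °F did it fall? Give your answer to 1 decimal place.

A change of 1 °C equals a change of 1.8 °F: Δ°F = 36.4 × 1.8 = 65.5 °F.

65.5 °F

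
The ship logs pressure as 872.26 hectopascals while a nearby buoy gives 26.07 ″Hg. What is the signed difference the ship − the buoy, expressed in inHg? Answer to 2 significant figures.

-0.31 inHg

the ship: 872.26 hPa = 25.7578 inHg.
Difference: 25.7578 − 26.0700 = -0.31 inHg.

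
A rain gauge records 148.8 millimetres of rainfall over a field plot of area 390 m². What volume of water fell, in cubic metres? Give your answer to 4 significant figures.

58.03 cubic metres

1 mm over 1 m² is 1 L, so volume = 148.8 × 390 = 58032 L = 58.03 m³.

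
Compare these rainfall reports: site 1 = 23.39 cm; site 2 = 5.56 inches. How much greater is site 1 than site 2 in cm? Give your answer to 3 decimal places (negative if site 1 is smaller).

9.268 cm

site 2: 5.56 in = 14.12240 cm.
Difference: 23.39000 − 14.12240 = 9.268 cm.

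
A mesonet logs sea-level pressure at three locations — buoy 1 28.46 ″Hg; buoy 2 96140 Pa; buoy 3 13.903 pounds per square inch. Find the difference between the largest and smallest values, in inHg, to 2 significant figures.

0.15 inHg

buoy 2: 96140 Pa = 28.3901 inHg.
buoy 3: 13.903 psi = 28.3068 inHg.
Spread: 28.4600 − 28.3068 = 0.15 inHg.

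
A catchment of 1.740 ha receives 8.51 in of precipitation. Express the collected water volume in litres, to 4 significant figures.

Depth: 8.51 in × 25.4 = 216.154 mm.
Area: 1.740 ha = 17400 m².
1 mm over 1 m² is 1 L, so volume = 216.154 × 17400 = 3761079.6 L ≈ 3761000 L.

3761000 litres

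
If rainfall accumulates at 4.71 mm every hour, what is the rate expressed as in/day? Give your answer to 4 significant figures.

4.450 in/day

4.71 mm/hour × 0.0393701 in/mm × 24 hour/day = 4.450 in/day.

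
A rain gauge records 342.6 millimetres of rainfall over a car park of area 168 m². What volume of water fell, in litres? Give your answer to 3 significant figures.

1 mm over 1 m² is 1 L, so volume = 342.6 × 168 = 57556.8 L ≈ 57600 L.

57600 litres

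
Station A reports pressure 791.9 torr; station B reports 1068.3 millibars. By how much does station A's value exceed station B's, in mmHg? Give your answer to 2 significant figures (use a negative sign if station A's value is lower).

-9.4 mmHg

station B: 1068.3 mb = 801.291 mmHg.
Difference: 791.900 − 801.291 = -9.4 mmHg.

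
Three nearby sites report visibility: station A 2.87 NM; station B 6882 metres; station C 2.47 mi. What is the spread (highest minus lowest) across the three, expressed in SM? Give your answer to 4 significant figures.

station A: 2.87 nmi = 3.30274 SM.
station B: 6882 m = 4.27628 SM.
Spread: 4.27628 − 2.47000 = 1.806 SM.

1.806 SM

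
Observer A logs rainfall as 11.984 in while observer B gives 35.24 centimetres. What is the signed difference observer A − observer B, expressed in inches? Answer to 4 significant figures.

-1.890 in

observer B: 35.24 cm = 13.87402 in.
Difference: 11.98400 − 13.87402 = -1.890 in.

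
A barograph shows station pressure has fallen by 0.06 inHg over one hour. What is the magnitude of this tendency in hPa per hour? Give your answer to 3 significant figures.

0.06 inHg / 1 h × 33.8639 hPa/inHg = 2.03 hPa/h.

2.03 hPa per hour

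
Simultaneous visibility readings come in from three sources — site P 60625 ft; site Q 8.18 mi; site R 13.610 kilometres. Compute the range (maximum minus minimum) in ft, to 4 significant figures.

17430 ft

site Q: 8.18 SM = 43190.40 ft.
site R: 13.610 km = 44652.23 ft.
Spread: 60625.00 − 43190.40 = 17430 ft.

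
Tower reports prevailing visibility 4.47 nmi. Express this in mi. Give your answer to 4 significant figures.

5.144 SM

1 nmi = 1.15078 SM, so 4.47 × 1.15078 = 5.144 SM.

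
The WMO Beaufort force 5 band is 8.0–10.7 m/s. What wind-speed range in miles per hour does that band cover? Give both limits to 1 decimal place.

17.9 to 23.9 mph

8.0–10.7 m/s × 2.237 = 17.9–23.9 mph.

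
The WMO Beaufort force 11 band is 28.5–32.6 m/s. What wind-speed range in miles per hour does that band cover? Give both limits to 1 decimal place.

28.5–32.6 m/s × 2.237 = 63.8–72.9 mph.

63.8 to 72.9 mph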